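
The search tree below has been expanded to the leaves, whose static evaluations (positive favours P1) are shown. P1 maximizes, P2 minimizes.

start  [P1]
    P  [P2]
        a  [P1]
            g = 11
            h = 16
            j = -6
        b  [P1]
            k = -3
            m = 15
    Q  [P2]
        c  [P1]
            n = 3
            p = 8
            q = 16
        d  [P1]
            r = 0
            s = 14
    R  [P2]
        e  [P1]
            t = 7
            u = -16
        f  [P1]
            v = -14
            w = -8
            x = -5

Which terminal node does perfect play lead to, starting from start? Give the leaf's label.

a (P1): max(11, 16, -6) = 16
b (P1): max(-3, 15) = 15
P (P2): min(16, 15) = 15
c (P1): max(3, 8, 16) = 16
d (P1): max(0, 14) = 14
Q (P2): min(16, 14) = 14
e (P1): max(7, -16) = 7
f (P1): max(-14, -8, -5) = -5
R (P2): min(7, -5) = -5
start (P1): max(15, 14, -5) = 15
At start, P1 picks P (highest: 15).
At P, P2 picks b (lowest: 15).
At b, P1 picks m (highest: 15).
Terminal value 15.

m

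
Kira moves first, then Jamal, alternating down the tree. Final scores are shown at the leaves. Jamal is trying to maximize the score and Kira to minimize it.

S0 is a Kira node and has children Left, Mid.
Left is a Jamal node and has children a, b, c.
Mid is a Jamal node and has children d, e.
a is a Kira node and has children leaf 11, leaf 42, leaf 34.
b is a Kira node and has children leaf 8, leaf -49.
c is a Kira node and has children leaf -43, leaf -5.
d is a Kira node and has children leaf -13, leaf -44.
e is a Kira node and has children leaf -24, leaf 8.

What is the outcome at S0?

-24

a (Kira): min(11, 42, 34) = 11
b (Kira): min(8, -49) = -49
c (Kira): min(-43, -5) = -43
Left (Jamal): max(11, -49, -43) = 11
d (Kira): min(-13, -44) = -44
e (Kira): min(-24, 8) = -24
Mid (Jamal): max(-44, -24) = -24
S0 (Kira): min(11, -24) = -24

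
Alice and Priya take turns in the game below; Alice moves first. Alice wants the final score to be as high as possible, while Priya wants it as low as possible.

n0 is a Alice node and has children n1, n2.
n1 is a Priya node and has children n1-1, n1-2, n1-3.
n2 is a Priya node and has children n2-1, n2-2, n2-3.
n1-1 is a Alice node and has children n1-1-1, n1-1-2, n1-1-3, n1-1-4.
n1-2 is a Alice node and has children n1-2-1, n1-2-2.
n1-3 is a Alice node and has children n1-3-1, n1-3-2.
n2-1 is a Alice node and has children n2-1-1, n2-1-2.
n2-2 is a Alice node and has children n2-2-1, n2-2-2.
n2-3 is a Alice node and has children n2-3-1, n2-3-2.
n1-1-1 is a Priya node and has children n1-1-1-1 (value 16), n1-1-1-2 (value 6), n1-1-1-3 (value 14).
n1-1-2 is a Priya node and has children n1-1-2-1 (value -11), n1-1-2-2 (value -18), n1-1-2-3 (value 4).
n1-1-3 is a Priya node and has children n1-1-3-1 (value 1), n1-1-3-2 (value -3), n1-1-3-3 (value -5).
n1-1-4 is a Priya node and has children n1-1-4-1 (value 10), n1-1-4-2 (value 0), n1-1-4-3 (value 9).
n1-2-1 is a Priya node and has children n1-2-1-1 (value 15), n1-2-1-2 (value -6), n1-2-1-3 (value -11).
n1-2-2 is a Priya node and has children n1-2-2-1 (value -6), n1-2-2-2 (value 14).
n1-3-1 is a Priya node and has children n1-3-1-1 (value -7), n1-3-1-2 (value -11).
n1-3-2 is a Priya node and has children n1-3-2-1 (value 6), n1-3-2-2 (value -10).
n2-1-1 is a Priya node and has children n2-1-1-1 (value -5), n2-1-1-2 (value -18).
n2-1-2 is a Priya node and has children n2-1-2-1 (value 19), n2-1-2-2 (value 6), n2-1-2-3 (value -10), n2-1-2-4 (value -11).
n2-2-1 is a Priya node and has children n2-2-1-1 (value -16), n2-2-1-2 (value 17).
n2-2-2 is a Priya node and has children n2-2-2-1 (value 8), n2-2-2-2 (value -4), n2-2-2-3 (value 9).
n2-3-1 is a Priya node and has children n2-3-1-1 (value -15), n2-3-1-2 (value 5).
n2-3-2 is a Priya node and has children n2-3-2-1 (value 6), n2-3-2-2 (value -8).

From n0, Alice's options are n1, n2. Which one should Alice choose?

n1-1-1 (Priya): min(16, 6, 14) = 6
n1-1-2 (Priya): min(-11, -18, 4) = -18
n1-1-3 (Priya): min(1, -3, -5) = -5
n1-1-4 (Priya): min(10, 0, 9) = 0
n1-1 (Alice): max(6, -18, -5, 0) = 6
n1-2-1 (Priya): min(15, -6, -11) = -11
n1-2-2 (Priya): min(-6, 14) = -6
n1-2 (Alice): max(-11, -6) = -6
n1-3-1 (Priya): min(-7, -11) = -11
n1-3-2 (Priya): min(6, -10) = -10
n1-3 (Alice): max(-11, -10) = -10
n1 (Priya): min(6, -6, -10) = -10
n2-1-1 (Priya): min(-5, -18) = -18
n2-1-2 (Priya): min(19, 6, -10, -11) = -11
n2-1 (Alice): max(-18, -11) = -11
n2-2-1 (Priya): min(-16, 17) = -16
n2-2-2 (Priya): min(8, -4, 9) = -4
n2-2 (Alice): max(-16, -4) = -4
n2-3-1 (Priya): min(-15, 5) = -15
n2-3-2 (Priya): min(6, -8) = -8
n2-3 (Alice): max(-15, -8) = -8
n2 (Priya): min(-11, -4, -8) = -11
n0 (Alice): max(-10, -11) = -10
Alice at n0 wants the highest of {n1=-10, n2=-11}, so chooses n1.

n1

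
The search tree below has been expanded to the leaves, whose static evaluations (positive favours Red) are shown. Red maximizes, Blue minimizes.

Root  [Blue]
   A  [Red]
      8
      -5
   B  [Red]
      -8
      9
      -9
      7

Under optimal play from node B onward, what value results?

9

B (Red): max(-8, 9, -9, 7) = 9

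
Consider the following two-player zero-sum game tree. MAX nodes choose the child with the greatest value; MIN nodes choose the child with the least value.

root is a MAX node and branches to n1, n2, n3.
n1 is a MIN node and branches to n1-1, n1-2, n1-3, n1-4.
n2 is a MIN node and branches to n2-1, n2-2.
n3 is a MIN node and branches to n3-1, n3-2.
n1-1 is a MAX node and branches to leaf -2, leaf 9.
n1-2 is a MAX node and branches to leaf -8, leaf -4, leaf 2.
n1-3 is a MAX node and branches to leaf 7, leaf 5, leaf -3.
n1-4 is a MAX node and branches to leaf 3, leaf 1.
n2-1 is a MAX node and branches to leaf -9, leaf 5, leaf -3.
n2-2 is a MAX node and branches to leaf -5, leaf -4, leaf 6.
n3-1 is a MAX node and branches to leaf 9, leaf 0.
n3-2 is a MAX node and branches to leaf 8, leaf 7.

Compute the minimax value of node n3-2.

n3-2 (MAX): max(8, 7) = 8

8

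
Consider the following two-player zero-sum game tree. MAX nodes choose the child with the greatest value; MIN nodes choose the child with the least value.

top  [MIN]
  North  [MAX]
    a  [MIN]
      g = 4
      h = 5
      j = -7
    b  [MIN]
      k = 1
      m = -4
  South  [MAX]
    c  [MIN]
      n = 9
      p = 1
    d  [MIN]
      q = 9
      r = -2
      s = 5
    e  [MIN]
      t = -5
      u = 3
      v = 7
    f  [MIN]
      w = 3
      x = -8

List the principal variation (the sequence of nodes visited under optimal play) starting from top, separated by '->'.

a (MIN): min(4, 5, -7) = -7
b (MIN): min(1, -4) = -4
North (MAX): max(-7, -4) = -4
c (MIN): min(9, 1) = 1
d (MIN): min(9, -2, 5) = -2
e (MIN): min(-5, 3, 7) = -5
f (MIN): min(3, -8) = -8
South (MAX): max(1, -2, -5, -8) = 1
top (MIN): min(-4, 1) = -4
At top, MIN picks North (lowest: -4).
At North, MAX picks b (highest: -4).
At b, MIN picks m (lowest: -4).
Terminal value -4.

top -> North -> b -> m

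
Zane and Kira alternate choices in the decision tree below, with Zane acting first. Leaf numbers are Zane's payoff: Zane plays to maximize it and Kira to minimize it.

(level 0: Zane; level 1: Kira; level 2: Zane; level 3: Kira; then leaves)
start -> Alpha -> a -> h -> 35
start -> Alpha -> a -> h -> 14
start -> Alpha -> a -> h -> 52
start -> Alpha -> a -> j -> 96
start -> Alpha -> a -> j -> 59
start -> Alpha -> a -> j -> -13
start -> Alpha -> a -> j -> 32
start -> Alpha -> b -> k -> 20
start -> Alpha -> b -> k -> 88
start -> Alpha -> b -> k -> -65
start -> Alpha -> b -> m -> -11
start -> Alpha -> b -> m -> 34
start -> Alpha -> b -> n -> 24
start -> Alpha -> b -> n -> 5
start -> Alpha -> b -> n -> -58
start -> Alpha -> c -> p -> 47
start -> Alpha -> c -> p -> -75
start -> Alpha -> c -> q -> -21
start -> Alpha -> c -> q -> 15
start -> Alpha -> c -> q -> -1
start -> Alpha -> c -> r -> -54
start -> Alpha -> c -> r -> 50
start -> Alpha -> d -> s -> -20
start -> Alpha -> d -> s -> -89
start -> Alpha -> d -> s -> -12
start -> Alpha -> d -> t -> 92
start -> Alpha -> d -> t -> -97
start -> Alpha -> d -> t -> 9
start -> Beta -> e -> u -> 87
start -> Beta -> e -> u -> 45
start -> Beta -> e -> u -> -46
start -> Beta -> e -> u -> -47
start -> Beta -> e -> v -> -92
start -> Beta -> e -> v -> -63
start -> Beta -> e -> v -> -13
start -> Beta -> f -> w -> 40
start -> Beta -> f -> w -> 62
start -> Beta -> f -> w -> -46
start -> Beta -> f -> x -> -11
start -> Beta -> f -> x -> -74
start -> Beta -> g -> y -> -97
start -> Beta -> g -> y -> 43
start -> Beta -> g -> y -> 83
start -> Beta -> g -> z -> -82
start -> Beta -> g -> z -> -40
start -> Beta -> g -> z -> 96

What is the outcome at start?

-82

h (Kira): min(35, 14, 52) = 14
j (Kira): min(96, 59, -13, 32) = -13
a (Zane): max(14, -13) = 14
k (Kira): min(20, 88, -65) = -65
m (Kira): min(-11, 34) = -11
n (Kira): min(24, 5, -58) = -58
b (Zane): max(-65, -11, -58) = -11
p (Kira): min(47, -75) = -75
q (Kira): min(-21, 15, -1) = -21
r (Kira): min(-54, 50) = -54
c (Zane): max(-75, -21, -54) = -21
s (Kira): min(-20, -89, -12) = -89
t (Kira): min(92, -97, 9) = -97
d (Zane): max(-89, -97) = -89
Alpha (Kira): min(14, -11, -21, -89) = -89
u (Kira): min(87, 45, -46, -47) = -47
v (Kira): min(-92, -63, -13) = -92
e (Zane): max(-47, -92) = -47
w (Kira): min(40, 62, -46) = -46
x (Kira): min(-11, -74) = -74
f (Zane): max(-46, -74) = -46
y (Kira): min(-97, 43, 83) = -97
z (Kira): min(-82, -40, 96) = -82
g (Zane): max(-97, -82) = -82
Beta (Kira): min(-47, -46, -82) = -82
start (Zane): max(-89, -82) = -82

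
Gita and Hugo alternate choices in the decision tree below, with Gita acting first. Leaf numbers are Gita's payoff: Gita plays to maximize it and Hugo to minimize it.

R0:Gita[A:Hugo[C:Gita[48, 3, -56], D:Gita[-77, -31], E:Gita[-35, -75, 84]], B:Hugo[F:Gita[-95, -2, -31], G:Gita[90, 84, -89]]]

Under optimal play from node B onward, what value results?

F (Gita): max(-95, -2, -31) = -2
G (Gita): max(90, 84, -89) = 90
B (Hugo): min(-2, 90) = -2

-2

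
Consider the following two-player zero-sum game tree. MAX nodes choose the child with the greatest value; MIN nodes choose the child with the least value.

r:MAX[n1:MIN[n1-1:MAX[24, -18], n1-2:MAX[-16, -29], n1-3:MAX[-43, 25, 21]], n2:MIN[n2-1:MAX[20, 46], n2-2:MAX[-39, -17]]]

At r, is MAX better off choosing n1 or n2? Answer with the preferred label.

n1

n1-1 (MAX): max(24, -18) = 24
n1-2 (MAX): max(-16, -29) = -16
n1-3 (MAX): max(-43, 25, 21) = 25
n1 (MIN): min(24, -16, 25) = -16
n2-1 (MAX): max(20, 46) = 46
n2-2 (MAX): max(-39, -17) = -17
n2 (MIN): min(46, -17) = -17
MAX prefers the higher value; n1=-16, n2=-17. n1 is better since -16 > -17.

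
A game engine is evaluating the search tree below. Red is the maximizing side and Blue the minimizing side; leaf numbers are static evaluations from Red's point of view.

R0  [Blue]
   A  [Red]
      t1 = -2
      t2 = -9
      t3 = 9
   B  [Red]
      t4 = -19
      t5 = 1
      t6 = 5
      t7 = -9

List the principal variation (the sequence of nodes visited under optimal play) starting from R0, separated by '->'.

R0 -> B -> t6

A (Red): max(-2, -9, 9) = 9
B (Red): max(-19, 1, 5, -9) = 5
R0 (Blue): min(9, 5) = 5
At R0, Blue picks B (lowest: 5).
At B, Red picks t6 (highest: 5).
Terminal value 5.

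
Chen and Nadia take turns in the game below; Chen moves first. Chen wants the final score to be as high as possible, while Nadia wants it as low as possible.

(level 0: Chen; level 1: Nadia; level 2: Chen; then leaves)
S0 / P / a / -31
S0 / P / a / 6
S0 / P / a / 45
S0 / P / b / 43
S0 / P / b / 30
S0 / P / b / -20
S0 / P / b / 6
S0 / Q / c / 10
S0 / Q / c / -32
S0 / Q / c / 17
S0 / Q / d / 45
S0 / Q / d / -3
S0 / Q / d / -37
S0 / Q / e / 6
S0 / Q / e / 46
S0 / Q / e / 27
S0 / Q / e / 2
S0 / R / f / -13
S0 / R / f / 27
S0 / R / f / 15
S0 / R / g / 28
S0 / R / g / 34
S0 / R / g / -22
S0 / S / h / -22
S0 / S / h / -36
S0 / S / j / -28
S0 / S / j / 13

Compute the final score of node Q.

c (Chen): max(10, -32, 17) = 17
d (Chen): max(45, -3, -37) = 45
e (Chen): max(6, 46, 27, 2) = 46
Q (Nadia): min(17, 45, 46) = 17

17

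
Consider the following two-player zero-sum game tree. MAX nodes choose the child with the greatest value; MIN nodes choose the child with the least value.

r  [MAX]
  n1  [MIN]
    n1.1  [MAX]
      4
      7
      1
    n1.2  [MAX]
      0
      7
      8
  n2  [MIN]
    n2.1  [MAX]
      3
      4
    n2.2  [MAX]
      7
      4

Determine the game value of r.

n1.1 (MAX): max(4, 7, 1) = 7
n1.2 (MAX): max(0, 7, 8) = 8
n1 (MIN): min(7, 8) = 7
n2.1 (MAX): max(3, 4) = 4
n2.2 (MAX): max(7, 4) = 7
n2 (MIN): min(4, 7) = 4
r (MAX): max(7, 4) = 7

7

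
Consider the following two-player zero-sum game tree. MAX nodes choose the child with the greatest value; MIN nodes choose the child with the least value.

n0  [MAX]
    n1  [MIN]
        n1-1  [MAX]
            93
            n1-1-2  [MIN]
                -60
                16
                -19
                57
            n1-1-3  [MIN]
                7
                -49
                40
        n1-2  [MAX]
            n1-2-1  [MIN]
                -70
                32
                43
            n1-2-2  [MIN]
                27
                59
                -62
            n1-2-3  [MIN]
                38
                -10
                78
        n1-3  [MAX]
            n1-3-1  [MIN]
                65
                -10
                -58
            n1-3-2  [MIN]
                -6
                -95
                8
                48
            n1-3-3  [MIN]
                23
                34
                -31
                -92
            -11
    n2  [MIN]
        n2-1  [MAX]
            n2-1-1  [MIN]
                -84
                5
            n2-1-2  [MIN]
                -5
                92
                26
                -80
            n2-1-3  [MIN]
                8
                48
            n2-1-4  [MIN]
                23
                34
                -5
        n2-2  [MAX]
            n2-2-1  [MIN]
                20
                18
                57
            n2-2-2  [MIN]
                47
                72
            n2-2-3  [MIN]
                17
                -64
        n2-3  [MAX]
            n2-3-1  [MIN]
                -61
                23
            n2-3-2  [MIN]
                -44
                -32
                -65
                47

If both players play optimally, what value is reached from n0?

-11

n1-1-2 (MIN): min(-60, 16, -19, 57) = -60
n1-1-3 (MIN): min(7, -49, 40) = -49
n1-1 (MAX): max(93, -60, -49) = 93
n1-2-1 (MIN): min(-70, 32, 43) = -70
n1-2-2 (MIN): min(27, 59, -62) = -62
n1-2-3 (MIN): min(38, -10, 78) = -10
n1-2 (MAX): max(-70, -62, -10) = -10
n1-3-1 (MIN): min(65, -10, -58) = -58
n1-3-2 (MIN): min(-6, -95, 8, 48) = -95
n1-3-3 (MIN): min(23, 34, -31, -92) = -92
n1-3 (MAX): max(-58, -95, -92, -11) = -11
n1 (MIN): min(93, -10, -11) = -11
n2-1-1 (MIN): min(-84, 5) = -84
n2-1-2 (MIN): min(-5, 92, 26, -80) = -80
n2-1-3 (MIN): min(8, 48) = 8
n2-1-4 (MIN): min(23, 34, -5) = -5
n2-1 (MAX): max(-84, -80, 8, -5) = 8
n2-2-1 (MIN): min(20, 18, 57) = 18
n2-2-2 (MIN): min(47, 72) = 47
n2-2-3 (MIN): min(17, -64) = -64
n2-2 (MAX): max(18, 47, -64) = 47
n2-3-1 (MIN): min(-61, 23) = -61
n2-3-2 (MIN): min(-44, -32, -65, 47) = -65
n2-3 (MAX): max(-61, -65) = -61
n2 (MIN): min(8, 47, -61) = -61
n0 (MAX): max(-11, -61) = -11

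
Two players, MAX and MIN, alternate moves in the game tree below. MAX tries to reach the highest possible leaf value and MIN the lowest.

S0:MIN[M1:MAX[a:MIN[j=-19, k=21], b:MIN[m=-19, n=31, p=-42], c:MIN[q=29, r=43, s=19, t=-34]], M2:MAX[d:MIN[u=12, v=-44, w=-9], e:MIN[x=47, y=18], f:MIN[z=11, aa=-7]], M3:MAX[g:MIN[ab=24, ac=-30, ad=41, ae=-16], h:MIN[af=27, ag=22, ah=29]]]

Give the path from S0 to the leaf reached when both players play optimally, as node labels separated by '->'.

S0 -> M1 -> a -> j

a (MIN): min(-19, 21) = -19
b (MIN): min(-19, 31, -42) = -42
c (MIN): min(29, 43, 19, -34) = -34
M1 (MAX): max(-19, -42, -34) = -19
d (MIN): min(12, -44, -9) = -44
e (MIN): min(47, 18) = 18
f (MIN): min(11, -7) = -7
M2 (MAX): max(-44, 18, -7) = 18
g (MIN): min(24, -30, 41, -16) = -30
h (MIN): min(27, 22, 29) = 22
M3 (MAX): max(-30, 22) = 22
S0 (MIN): min(-19, 18, 22) = -19
At S0, MIN picks M1 (lowest: -19).
At M1, MAX picks a (highest: -19).
At a, MIN picks j (lowest: -19).
Terminal value -19.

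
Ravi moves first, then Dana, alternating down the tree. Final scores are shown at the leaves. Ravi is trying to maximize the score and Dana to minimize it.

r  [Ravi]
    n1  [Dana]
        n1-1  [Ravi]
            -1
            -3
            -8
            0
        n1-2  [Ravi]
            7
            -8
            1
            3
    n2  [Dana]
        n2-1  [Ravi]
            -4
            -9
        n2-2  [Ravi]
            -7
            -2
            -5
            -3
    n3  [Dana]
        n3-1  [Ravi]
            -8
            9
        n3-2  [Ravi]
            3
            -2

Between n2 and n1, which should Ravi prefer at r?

n1

n2-1 (Ravi): max(-4, -9) = -4
n2-2 (Ravi): max(-7, -2, -5, -3) = -2
n2 (Dana): min(-4, -2) = -4
n1-1 (Ravi): max(-1, -3, -8, 0) = 0
n1-2 (Ravi): max(7, -8, 1, 3) = 7
n1 (Dana): min(0, 7) = 0
Ravi prefers the higher value; n2=-4, n1=0. n1 is better since 0 > -4.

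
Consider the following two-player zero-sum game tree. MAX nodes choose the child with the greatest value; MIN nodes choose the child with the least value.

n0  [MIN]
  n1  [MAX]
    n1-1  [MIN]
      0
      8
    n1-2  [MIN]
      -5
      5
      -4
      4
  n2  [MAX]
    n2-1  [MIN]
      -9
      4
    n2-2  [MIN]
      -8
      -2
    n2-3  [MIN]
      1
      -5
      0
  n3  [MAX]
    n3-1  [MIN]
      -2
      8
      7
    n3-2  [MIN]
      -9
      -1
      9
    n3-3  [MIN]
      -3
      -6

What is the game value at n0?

n1-1 (MIN): min(0, 8) = 0
n1-2 (MIN): min(-5, 5, -4, 4) = -5
n1 (MAX): max(0, -5) = 0
n2-1 (MIN): min(-9, 4) = -9
n2-2 (MIN): min(-8, -2) = -8
n2-3 (MIN): min(1, -5, 0) = -5
n2 (MAX): max(-9, -8, -5) = -5
n3-1 (MIN): min(-2, 8, 7) = -2
n3-2 (MIN): min(-9, -1, 9) = -9
n3-3 (MIN): min(-3, -6) = -6
n3 (MAX): max(-2, -9, -6) = -2
n0 (MIN): min(0, -5, -2) = -5

-5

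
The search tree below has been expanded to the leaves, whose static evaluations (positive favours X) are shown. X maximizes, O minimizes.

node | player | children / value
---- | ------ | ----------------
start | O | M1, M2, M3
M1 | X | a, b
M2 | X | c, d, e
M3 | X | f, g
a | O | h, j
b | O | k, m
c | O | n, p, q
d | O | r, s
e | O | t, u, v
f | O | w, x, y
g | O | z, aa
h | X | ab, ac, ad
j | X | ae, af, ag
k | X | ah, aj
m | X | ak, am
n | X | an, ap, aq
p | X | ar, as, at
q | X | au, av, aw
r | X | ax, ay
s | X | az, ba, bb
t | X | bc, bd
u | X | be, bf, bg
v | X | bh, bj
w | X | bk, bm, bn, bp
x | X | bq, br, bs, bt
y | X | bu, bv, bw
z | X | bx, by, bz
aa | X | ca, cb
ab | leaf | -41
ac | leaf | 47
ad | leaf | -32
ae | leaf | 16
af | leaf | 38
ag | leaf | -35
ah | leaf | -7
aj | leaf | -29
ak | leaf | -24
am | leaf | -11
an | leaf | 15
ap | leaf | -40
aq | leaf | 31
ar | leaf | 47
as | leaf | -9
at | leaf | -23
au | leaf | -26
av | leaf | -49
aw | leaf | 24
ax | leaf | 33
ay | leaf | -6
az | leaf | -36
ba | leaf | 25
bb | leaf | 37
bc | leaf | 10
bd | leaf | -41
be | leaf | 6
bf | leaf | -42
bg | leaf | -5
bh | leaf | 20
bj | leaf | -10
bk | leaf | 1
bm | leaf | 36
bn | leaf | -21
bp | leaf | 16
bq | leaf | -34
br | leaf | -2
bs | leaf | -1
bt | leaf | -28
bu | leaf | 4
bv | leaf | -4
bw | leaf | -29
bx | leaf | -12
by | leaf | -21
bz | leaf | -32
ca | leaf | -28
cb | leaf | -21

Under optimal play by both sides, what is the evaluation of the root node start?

-1

h (X): max(-41, 47, -32) = 47
j (X): max(16, 38, -35) = 38
a (O): min(47, 38) = 38
k (X): max(-7, -29) = -7
m (X): max(-24, -11) = -11
b (O): min(-7, -11) = -11
M1 (X): max(38, -11) = 38
n (X): max(15, -40, 31) = 31
p (X): max(47, -9, -23) = 47
q (X): max(-26, -49, 24) = 24
c (O): min(31, 47, 24) = 24
r (X): max(33, -6) = 33
s (X): max(-36, 25, 37) = 37
d (O): min(33, 37) = 33
t (X): max(10, -41) = 10
u (X): max(6, -42, -5) = 6
v (X): max(20, -10) = 20
e (O): min(10, 6, 20) = 6
M2 (X): max(24, 33, 6) = 33
w (X): max(1, 36, -21, 16) = 36
x (X): max(-34, -2, -1, -28) = -1
y (X): max(4, -4, -29) = 4
f (O): min(36, -1, 4) = -1
z (X): max(-12, -21, -32) = -12
aa (X): max(-28, -21) = -21
g (O): min(-12, -21) = -21
M3 (X): max(-1, -21) = -1
start (O): min(38, 33, -1) = -1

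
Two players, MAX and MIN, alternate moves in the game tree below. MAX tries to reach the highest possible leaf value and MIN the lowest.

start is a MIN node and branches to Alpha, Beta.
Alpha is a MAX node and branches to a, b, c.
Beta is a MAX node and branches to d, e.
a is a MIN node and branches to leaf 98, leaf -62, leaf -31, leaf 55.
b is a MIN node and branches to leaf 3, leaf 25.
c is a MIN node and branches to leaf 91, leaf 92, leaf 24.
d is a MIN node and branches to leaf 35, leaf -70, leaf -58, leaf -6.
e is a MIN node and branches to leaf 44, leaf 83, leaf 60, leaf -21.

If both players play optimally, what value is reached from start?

-21

a (MIN): min(98, -62, -31, 55) = -62
b (MIN): min(3, 25) = 3
c (MIN): min(91, 92, 24) = 24
Alpha (MAX): max(-62, 3, 24) = 24
d (MIN): min(35, -70, -58, -6) = -70
e (MIN): min(44, 83, 60, -21) = -21
Beta (MAX): max(-70, -21) = -21
start (MIN): min(24, -21) = -21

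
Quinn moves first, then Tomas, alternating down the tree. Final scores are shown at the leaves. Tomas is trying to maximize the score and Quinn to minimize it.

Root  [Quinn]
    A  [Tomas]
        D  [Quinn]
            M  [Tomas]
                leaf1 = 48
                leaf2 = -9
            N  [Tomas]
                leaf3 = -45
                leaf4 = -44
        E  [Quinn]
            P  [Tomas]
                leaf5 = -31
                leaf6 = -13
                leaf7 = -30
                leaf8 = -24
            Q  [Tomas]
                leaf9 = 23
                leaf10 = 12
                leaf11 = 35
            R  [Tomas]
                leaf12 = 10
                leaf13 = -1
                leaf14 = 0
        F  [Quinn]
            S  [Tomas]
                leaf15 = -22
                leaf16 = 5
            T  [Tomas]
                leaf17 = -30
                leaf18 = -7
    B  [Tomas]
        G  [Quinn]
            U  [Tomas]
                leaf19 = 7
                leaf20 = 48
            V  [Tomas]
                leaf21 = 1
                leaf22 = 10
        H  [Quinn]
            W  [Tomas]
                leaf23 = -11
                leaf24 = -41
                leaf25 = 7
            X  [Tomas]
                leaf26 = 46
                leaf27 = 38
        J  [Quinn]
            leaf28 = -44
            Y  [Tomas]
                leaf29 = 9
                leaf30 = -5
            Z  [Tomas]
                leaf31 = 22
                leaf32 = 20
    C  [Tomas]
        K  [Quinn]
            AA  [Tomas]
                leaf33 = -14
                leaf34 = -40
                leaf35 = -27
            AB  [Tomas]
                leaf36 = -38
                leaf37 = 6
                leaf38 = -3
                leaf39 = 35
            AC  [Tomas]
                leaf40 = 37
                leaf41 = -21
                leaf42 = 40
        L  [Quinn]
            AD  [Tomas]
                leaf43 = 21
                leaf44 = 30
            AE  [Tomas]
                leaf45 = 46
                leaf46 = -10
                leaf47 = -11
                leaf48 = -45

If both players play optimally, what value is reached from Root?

M (Tomas): max(48, -9) = 48
N (Tomas): max(-45, -44) = -44
D (Quinn): min(48, -44) = -44
P (Tomas): max(-31, -13, -30, -24) = -13
Q (Tomas): max(23, 12, 35) = 35
R (Tomas): max(10, -1, 0) = 10
E (Quinn): min(-13, 35, 10) = -13
S (Tomas): max(-22, 5) = 5
T (Tomas): max(-30, -7) = -7
F (Quinn): min(5, -7) = -7
A (Tomas): max(-44, -13, -7) = -7
U (Tomas): max(7, 48) = 48
V (Tomas): max(1, 10) = 10
G (Quinn): min(48, 10) = 10
W (Tomas): max(-11, -41, 7) = 7
X (Tomas): max(46, 38) = 46
H (Quinn): min(7, 46) = 7
Y (Tomas): max(9, -5) = 9
Z (Tomas): max(22, 20) = 22
J (Quinn): min(-44, 9, 22) = -44
B (Tomas): max(10, 7, -44) = 10
AA (Tomas): max(-14, -40, -27) = -14
AB (Tomas): max(-38, 6, -3, 35) = 35
AC (Tomas): max(37, -21, 40) = 40
K (Quinn): min(-14, 35, 40) = -14
AD (Tomas): max(21, 30) = 30
AE (Tomas): max(46, -10, -11, -45) = 46
L (Quinn): min(30, 46) = 30
C (Tomas): max(-14, 30) = 30
Root (Quinn): min(-7, 10, 30) = -7

-7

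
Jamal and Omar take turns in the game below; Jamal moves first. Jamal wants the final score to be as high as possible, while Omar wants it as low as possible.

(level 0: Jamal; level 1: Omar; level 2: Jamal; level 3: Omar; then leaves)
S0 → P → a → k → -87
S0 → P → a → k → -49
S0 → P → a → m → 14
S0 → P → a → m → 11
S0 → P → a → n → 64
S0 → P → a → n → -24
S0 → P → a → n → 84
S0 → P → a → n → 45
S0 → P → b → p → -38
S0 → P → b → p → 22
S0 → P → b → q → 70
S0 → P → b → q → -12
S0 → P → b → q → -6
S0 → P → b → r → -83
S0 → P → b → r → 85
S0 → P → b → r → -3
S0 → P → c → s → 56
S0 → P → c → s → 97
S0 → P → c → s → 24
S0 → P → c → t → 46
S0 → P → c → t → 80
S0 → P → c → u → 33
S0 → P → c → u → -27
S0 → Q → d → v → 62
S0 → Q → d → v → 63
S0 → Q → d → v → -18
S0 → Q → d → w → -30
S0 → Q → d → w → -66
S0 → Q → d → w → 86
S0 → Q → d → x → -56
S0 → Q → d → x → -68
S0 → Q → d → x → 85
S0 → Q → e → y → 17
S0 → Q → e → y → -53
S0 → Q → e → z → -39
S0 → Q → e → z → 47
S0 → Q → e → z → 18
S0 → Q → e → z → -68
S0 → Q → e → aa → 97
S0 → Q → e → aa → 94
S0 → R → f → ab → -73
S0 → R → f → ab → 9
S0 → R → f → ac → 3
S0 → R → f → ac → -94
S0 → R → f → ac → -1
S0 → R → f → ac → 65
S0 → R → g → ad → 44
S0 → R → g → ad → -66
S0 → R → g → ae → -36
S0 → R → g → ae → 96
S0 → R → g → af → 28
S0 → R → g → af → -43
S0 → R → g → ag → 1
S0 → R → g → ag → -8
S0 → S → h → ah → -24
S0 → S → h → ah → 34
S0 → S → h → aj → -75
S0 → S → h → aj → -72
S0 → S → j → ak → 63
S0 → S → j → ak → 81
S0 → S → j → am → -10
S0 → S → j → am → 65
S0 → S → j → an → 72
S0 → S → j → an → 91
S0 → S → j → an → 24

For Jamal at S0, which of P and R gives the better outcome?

P

k (Omar): min(-87, -49) = -87
m (Omar): min(14, 11) = 11
n (Omar): min(64, -24, 84, 45) = -24
a (Jamal): max(-87, 11, -24) = 11
p (Omar): min(-38, 22) = -38
q (Omar): min(70, -12, -6) = -12
r (Omar): min(-83, 85, -3) = -83
b (Jamal): max(-38, -12, -83) = -12
s (Omar): min(56, 97, 24) = 24
t (Omar): min(46, 80) = 46
u (Omar): min(33, -27) = -27
c (Jamal): max(24, 46, -27) = 46
P (Omar): min(11, -12, 46) = -12
ab (Omar): min(-73, 9) = -73
ac (Omar): min(3, -94, -1, 65) = -94
f (Jamal): max(-73, -94) = -73
ad (Omar): min(44, -66) = -66
ae (Omar): min(-36, 96) = -36
af (Omar): min(28, -43) = -43
ag (Omar): min(1, -8) = -8
g (Jamal): max(-66, -36, -43, -8) = -8
R (Omar): min(-73, -8) = -73
Jamal prefers the higher value; P=-12, R=-73. P is better since -12 > -73.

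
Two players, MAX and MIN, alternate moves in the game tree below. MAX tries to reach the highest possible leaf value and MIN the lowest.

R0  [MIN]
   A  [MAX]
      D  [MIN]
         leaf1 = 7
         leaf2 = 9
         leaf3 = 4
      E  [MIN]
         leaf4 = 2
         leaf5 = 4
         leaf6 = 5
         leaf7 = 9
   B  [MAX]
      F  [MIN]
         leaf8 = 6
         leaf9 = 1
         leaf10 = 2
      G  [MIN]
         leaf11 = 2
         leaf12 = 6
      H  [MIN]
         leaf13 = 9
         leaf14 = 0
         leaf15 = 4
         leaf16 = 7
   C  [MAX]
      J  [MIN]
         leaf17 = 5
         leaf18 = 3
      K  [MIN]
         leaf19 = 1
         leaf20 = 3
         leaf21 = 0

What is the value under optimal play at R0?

D (MIN): min(7, 9, 4) = 4
E (MIN): min(2, 4, 5, 9) = 2
A (MAX): max(4, 2) = 4
F (MIN): min(6, 1, 2) = 1
G (MIN): min(2, 6) = 2
H (MIN): min(9, 0, 4, 7) = 0
B (MAX): max(1, 2, 0) = 2
J (MIN): min(5, 3) = 3
K (MIN): min(1, 3, 0) = 0
C (MAX): max(3, 0) = 3
R0 (MIN): min(4, 2, 3) = 2

2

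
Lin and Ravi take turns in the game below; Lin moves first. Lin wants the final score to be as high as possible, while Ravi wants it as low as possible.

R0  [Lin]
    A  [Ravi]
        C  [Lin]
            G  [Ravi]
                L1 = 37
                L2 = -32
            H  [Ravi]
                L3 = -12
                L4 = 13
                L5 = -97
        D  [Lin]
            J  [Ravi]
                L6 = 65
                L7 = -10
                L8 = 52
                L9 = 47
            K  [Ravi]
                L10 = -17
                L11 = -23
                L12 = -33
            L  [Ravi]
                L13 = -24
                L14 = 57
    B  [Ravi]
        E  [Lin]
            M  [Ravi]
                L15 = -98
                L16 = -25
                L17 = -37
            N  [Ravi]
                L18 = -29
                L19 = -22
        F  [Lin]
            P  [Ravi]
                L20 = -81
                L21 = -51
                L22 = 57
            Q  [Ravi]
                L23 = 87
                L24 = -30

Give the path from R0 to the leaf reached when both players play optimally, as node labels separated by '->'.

R0 -> B -> F -> Q -> L24

G (Ravi): min(37, -32) = -32
H (Ravi): min(-12, 13, -97) = -97
C (Lin): max(-32, -97) = -32
J (Ravi): min(65, -10, 52, 47) = -10
K (Ravi): min(-17, -23, -33) = -33
L (Ravi): min(-24, 57) = -24
D (Lin): max(-10, -33, -24) = -10
A (Ravi): min(-32, -10) = -32
M (Ravi): min(-98, -25, -37) = -98
N (Ravi): min(-29, -22) = -29
E (Lin): max(-98, -29) = -29
P (Ravi): min(-81, -51, 57) = -81
Q (Ravi): min(87, -30) = -30
F (Lin): max(-81, -30) = -30
B (Ravi): min(-29, -30) = -30
R0 (Lin): max(-32, -30) = -30
At R0, Lin picks B (highest: -30).
At B, Ravi picks F (lowest: -30).
At F, Lin picks Q (highest: -30).
At Q, Ravi picks L24 (lowest: -30).
Terminal value -30.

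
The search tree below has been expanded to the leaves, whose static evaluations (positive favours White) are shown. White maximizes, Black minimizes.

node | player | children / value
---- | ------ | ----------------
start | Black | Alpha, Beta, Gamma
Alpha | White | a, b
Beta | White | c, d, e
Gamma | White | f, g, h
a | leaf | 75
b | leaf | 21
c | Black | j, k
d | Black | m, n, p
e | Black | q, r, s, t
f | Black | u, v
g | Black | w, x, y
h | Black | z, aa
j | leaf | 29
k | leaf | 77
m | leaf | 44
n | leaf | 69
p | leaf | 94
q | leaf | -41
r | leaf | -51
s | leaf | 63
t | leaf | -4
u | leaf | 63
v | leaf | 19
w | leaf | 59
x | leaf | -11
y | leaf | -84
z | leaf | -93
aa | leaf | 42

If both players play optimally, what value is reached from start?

19

Alpha (White): max(75, 21) = 75
c (Black): min(29, 77) = 29
d (Black): min(44, 69, 94) = 44
e (Black): min(-41, -51, 63, -4) = -51
Beta (White): max(29, 44, -51) = 44
f (Black): min(63, 19) = 19
g (Black): min(59, -11, -84) = -84
h (Black): min(-93, 42) = -93
Gamma (White): max(19, -84, -93) = 19
start (Black): min(75, 44, 19) = 19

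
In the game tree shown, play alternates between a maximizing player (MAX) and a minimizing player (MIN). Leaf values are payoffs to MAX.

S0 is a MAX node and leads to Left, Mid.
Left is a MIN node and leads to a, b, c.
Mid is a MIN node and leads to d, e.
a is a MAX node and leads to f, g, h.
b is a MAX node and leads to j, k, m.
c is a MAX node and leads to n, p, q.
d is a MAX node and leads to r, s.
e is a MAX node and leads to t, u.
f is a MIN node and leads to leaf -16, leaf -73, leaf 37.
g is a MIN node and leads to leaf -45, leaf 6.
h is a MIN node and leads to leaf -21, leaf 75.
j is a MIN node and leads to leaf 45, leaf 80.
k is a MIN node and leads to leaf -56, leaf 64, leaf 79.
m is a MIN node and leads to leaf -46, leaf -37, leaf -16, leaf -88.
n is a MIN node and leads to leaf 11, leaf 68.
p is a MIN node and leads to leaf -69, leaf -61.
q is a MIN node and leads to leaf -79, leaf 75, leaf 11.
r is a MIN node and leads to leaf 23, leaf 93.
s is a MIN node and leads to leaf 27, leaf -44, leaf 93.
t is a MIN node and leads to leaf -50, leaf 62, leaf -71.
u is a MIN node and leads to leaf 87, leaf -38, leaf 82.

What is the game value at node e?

t (MIN): min(-50, 62, -71) = -71
u (MIN): min(87, -38, 82) = -38
e (MAX): max(-71, -38) = -38

-38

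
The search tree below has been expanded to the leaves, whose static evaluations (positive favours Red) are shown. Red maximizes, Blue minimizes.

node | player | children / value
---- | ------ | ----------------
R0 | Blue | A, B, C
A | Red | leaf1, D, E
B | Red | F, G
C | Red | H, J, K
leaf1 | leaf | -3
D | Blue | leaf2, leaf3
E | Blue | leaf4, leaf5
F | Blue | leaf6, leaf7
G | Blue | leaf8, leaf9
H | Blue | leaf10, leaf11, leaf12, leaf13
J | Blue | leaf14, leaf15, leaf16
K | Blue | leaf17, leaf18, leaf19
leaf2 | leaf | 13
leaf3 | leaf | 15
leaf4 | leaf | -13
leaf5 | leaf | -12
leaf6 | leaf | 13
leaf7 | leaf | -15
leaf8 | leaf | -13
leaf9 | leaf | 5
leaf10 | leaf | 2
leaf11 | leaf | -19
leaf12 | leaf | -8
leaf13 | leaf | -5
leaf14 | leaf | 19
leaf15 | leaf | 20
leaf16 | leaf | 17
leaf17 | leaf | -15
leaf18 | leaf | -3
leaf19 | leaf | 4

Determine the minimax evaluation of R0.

-13

D (Blue): min(13, 15) = 13
E (Blue): min(-13, -12) = -13
A (Red): max(-3, 13, -13) = 13
F (Blue): min(13, -15) = -15
G (Blue): min(-13, 5) = -13
B (Red): max(-15, -13) = -13
H (Blue): min(2, -19, -8, -5) = -19
J (Blue): min(19, 20, 17) = 17
K (Blue): min(-15, -3, 4) = -15
C (Red): max(-19, 17, -15) = 17
R0 (Blue): min(13, -13, 17) = -13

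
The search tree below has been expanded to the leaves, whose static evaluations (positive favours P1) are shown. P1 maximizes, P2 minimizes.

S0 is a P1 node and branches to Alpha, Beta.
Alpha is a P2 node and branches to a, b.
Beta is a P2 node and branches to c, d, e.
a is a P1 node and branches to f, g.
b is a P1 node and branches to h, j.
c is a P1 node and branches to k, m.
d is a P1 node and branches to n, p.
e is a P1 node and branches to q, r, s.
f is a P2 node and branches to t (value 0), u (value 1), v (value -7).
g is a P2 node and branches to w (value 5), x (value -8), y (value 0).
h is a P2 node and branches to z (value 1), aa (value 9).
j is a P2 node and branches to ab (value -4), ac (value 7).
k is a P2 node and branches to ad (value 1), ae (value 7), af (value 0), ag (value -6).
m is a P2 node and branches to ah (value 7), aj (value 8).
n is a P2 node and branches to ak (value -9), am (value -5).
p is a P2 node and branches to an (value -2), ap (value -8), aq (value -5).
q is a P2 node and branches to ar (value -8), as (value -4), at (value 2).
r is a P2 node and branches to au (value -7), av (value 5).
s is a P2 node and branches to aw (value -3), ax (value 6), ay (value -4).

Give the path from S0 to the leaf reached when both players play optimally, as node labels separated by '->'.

f (P2): min(0, 1, -7) = -7
g (P2): min(5, -8, 0) = -8
a (P1): max(-7, -8) = -7
h (P2): min(1, 9) = 1
j (P2): min(-4, 7) = -4
b (P1): max(1, -4) = 1
Alpha (P2): min(-7, 1) = -7
k (P2): min(1, 7, 0, -6) = -6
m (P2): min(7, 8) = 7
c (P1): max(-6, 7) = 7
n (P2): min(-9, -5) = -9
p (P2): min(-2, -8, -5) = -8
d (P1): max(-9, -8) = -8
q (P2): min(-8, -4, 2) = -8
r (P2): min(-7, 5) = -7
s (P2): min(-3, 6, -4) = -4
e (P1): max(-8, -7, -4) = -4
Beta (P2): min(7, -8, -4) = -8
S0 (P1): max(-7, -8) = -7
At S0, P1 picks Alpha (highest: -7).
At Alpha, P2 picks a (lowest: -7).
At a, P1 picks f (highest: -7).
At f, P2 picks v (lowest: -7).
Terminal value -7.

S0 -> Alpha -> a -> f -> v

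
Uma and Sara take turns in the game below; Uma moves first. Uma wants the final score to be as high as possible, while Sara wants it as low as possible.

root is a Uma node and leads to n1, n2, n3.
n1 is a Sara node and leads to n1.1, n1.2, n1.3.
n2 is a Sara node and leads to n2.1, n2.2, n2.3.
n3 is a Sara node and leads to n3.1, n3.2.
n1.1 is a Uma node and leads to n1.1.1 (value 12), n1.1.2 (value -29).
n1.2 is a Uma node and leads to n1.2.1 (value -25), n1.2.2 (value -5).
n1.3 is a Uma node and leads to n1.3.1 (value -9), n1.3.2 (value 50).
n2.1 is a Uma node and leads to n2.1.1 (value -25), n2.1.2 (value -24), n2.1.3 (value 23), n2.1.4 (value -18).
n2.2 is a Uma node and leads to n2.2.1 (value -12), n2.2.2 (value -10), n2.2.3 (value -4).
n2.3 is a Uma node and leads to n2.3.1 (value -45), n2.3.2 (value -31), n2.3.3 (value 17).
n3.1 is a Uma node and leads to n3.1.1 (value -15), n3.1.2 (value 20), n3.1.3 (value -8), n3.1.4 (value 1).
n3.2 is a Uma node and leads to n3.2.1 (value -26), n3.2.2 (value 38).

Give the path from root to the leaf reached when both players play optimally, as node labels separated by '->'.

root -> n3 -> n3.1 -> n3.1.2

n1.1 (Uma): max(12, -29) = 12
n1.2 (Uma): max(-25, -5) = -5
n1.3 (Uma): max(-9, 50) = 50
n1 (Sara): min(12, -5, 50) = -5
n2.1 (Uma): max(-25, -24, 23, -18) = 23
n2.2 (Uma): max(-12, -10, -4) = -4
n2.3 (Uma): max(-45, -31, 17) = 17
n2 (Sara): min(23, -4, 17) = -4
n3.1 (Uma): max(-15, 20, -8, 1) = 20
n3.2 (Uma): max(-26, 38) = 38
n3 (Sara): min(20, 38) = 20
root (Uma): max(-5, -4, 20) = 20
At root, Uma picks n3 (highest: 20).
At n3, Sara picks n3.1 (lowest: 20).
At n3.1, Uma picks n3.1.2 (highest: 20).
Terminal value 20.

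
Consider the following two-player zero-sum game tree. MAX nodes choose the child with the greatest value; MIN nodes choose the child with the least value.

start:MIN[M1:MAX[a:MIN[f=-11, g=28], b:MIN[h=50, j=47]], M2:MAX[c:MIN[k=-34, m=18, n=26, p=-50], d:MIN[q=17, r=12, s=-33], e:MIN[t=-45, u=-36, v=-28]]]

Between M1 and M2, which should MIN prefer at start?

a (MIN): min(-11, 28) = -11
b (MIN): min(50, 47) = 47
M1 (MAX): max(-11, 47) = 47
c (MIN): min(-34, 18, 26, -50) = -50
d (MIN): min(17, 12, -33) = -33
e (MIN): min(-45, -36, -28) = -45
M2 (MAX): max(-50, -33, -45) = -33
MIN prefers the lower value; M1=47, M2=-33. M2 is better since -33 < 47.

M2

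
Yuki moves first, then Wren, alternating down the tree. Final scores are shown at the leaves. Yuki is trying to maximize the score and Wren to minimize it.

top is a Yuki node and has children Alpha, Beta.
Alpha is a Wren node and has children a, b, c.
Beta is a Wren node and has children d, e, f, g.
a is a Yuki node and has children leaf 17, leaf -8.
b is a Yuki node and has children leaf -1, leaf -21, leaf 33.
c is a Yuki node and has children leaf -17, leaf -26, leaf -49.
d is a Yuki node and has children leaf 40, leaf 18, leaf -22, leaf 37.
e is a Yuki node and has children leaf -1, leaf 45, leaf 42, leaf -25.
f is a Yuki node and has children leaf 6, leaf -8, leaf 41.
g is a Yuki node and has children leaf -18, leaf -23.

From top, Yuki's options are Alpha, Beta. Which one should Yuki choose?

Alpha

a (Yuki): max(17, -8) = 17
b (Yuki): max(-1, -21, 33) = 33
c (Yuki): max(-17, -26, -49) = -17
Alpha (Wren): min(17, 33, -17) = -17
d (Yuki): max(40, 18, -22, 37) = 40
e (Yuki): max(-1, 45, 42, -25) = 45
f (Yuki): max(6, -8, 41) = 41
g (Yuki): max(-18, -23) = -18
Beta (Wren): min(40, 45, 41, -18) = -18
top (Yuki): max(-17, -18) = -17
Yuki at top wants the highest of {Alpha=-17, Beta=-18}, so chooses Alpha.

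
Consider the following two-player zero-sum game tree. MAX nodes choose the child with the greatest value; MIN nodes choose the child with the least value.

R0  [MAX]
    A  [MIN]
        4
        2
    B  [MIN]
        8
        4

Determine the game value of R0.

4

A (MIN): min(4, 2) = 2
B (MIN): min(8, 4) = 4
R0 (MAX): max(2, 4) = 4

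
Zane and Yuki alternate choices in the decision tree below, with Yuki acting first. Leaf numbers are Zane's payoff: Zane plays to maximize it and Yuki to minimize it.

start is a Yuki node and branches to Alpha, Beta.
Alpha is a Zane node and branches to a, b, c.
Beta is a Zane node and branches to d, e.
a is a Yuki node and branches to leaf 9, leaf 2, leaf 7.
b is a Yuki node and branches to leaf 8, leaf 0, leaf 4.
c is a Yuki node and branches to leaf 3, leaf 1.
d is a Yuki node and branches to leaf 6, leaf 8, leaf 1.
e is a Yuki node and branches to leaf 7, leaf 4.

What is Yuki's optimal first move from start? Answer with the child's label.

Alpha

a (Yuki): min(9, 2, 7) = 2
b (Yuki): min(8, 0, 4) = 0
c (Yuki): min(3, 1) = 1
Alpha (Zane): max(2, 0, 1) = 2
d (Yuki): min(6, 8, 1) = 1
e (Yuki): min(7, 4) = 4
Beta (Zane): max(1, 4) = 4
start (Yuki): min(2, 4) = 2
Yuki at start wants the lowest of {Alpha=2, Beta=4}, so chooses Alpha.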